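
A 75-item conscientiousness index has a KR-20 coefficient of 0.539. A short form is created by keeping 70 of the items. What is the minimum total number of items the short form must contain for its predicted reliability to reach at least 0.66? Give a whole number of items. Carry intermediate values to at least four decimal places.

Short-form reliability: n = 70/75 = 0.9333; r_70 = n·r/(1+(n−1)r) ≈ 0.5218
Then solve for n' with r_old = 0.5218, r_target = 0.66: n' = 0.66(1 − 0.5218)/[0.5218(1 − 0.66)] = 1.7790
Items = 1.7790 × 70 ≈ 124.53 → 125

125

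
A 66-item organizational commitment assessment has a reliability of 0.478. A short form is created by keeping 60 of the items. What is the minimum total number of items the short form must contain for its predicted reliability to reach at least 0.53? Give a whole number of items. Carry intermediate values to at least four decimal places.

82

First, r for the 60-item form: n = 60/66 = 0.9091, so r_60 = 0.9091·0.478/(1 + (0.9091 − 1)·0.478) = 0.4543
Length factor from the short form to reach 0.53: n' = 0.53(1 − 0.4543) / [0.4543(1 − 0.53)] ≈ 1.3545
Items = 1.3545 × 60 ≈ 81.27 → 82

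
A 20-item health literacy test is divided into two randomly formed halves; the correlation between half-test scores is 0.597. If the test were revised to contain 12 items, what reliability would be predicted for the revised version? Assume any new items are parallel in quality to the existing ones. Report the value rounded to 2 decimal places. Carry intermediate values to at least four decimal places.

0.64

Full-test reliability from the split-half r: r_full = 2(0.597)/(1 + 0.597) = 0.7477
Length factor from 20 to 12 items: n = 12/20 = 0.6000
r_new = n·r_full / (1 + (n − 1)·r_full) = 0.4486 / 0.7009 ≈ 0.6400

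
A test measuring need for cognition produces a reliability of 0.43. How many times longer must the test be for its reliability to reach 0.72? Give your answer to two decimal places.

3.41

n = 0.72(1 − 0.43) / [0.43(1 − 0.72)]
  = 0.4104 / 0.1204 = 3.4086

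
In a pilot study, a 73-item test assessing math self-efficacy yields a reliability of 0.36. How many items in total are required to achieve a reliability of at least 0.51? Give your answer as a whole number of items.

Spearman-Brown solved for the length factor n:
n = r_target (1 − r_old) / [ r_old (1 − r_target) ]
n = [0.51 × 0.64] / [0.36 × 0.49]
n = 0.3264 / 0.1764 ≈ 1.8503
So the test needs 1.8503 × 73 ≈ 135.07 items; rounding up, 136.

136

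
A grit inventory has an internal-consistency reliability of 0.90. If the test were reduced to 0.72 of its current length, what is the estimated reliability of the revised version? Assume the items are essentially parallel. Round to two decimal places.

0.87

By Spearman-Brown, r_new = n r / (1 + (n − 1) r).
r_new = (0.72 × 0.90) / (1 + (0.72 − 1) × 0.90)
r_new = 0.6480 / 0.7480 ≈ 0.8663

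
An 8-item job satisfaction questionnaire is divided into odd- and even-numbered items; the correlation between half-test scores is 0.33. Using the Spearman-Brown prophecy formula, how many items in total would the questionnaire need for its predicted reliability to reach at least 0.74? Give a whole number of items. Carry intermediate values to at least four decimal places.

Corrected full-test reliability: r_full = 2 × 0.33 / (1 + 0.33) ≈ 0.4962
n = r_tgt(1 − r_full) / [r_full(1 − r_tgt)] = 0.74 × 0.5038 / (0.4962 × 0.26) ≈ 2.8897
Items = 2.8897 × 8 ≈ 23.12 → 24

24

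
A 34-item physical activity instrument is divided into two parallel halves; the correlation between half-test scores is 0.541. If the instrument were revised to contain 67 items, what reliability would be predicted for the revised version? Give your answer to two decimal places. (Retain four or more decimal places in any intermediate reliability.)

Spearman-Brown correction (n = 2): r_full = 2·0.541/(1 + 0.541) = 0.7021
Then adjust to 67 items: n = 67/34 = 1.9706
r_new = n·r_full / (1 + (n − 1)·r_full) = 1.3836 / 1.6815 ≈ 0.8228

0.82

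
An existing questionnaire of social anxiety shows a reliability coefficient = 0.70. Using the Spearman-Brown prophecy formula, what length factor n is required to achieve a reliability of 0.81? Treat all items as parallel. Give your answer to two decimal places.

Invert Spearman-Brown to solve for n:
n = r_target (1 − r_old) / [ r_old (1 − r_target) ]
n = 0.81 × (1 − 0.70) / [ 0.70 × (1 − 0.81) ]
  = 0.2430 / 0.1330 = 1.8271

1.83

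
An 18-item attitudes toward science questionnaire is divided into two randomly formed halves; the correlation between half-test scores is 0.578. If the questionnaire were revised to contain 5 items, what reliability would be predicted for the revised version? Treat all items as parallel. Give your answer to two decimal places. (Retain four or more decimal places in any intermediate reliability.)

0.43

Full-test reliability from the split-half r: r_full = 2(0.578)/(1 + 0.578) = 0.7326
Length factor from 18 to 5 items: n = 5/18 = 0.2778
r_new = n·r_full / (1 + (n − 1)·r_full) = 0.2035 / 0.4709 ≈ 0.4322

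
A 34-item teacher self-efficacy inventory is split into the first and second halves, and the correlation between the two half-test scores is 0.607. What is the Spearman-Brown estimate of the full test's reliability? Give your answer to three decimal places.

0.755

Each half is half the length of the full test, so the full test is n = 2 times a half.
r_full = 2(0.607) / (1 + 0.607)
r_full = 1.2140 / 1.6070 ≈ 0.7554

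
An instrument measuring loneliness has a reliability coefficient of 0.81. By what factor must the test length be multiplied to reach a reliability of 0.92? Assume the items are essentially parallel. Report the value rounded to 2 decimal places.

Invert Spearman-Brown to solve for n:
n = r_target (1 − r_old) / [ r_old (1 − r_target) ]
n = 0.92 × (1 − 0.81) / [ 0.81 × (1 − 0.92) ]
n = 0.1748 / 0.0648 ≈ 2.6975

2.70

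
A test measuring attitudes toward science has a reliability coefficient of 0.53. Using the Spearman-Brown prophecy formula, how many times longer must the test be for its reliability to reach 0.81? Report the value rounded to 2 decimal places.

Spearman-Brown solved for the length factor n:
n = r_target (1 − r_old) / [ r_old (1 − r_target) ]
n = [0.81 × 0.47] / [0.53 × 0.19]
  = 0.3807 / 0.1007 = 3.7805

3.78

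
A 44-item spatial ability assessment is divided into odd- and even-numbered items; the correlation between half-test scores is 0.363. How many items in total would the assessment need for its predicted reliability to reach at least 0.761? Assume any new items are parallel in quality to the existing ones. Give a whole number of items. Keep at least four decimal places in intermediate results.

123

Corrected full-test reliability: r_full = 2 × 0.363 / (1 + 0.363) ≈ 0.5326
Solve Spearman-Brown for n: n = 0.761(1 − 0.5326) / [0.5326(1 − 0.761)] = 2.7943
Required items = 2.7943 × 44 = 122.95, so 123 items.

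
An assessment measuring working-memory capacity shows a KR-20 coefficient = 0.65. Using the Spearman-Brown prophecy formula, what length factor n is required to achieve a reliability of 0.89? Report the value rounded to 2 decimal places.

n = [0.89 × 0.35] / [0.65 × 0.11]
n = 0.3115 / 0.0715 ≈ 4.3566

4.36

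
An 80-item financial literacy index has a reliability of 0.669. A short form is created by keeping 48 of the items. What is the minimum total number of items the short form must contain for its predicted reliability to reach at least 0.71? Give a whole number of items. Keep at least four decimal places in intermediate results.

97

Short-form reliability: n = 48/80 = 0.6000; r_48 = n·r/(1+(n−1)r) ≈ 0.5481
Length factor from the short form to reach 0.71: n' = 0.71(1 − 0.5481) / [0.5481(1 − 0.71)] ≈ 2.0186
Total items = 2.0186 × 48 = 96.89, rounded up to 97.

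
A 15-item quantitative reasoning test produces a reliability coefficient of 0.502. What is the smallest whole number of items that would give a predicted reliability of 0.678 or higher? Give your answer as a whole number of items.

32

Spearman-Brown solved for the length factor n:
n = r_target (1 − r_old) / [ r_old (1 − r_target) ]
n = [0.678 × 0.498] / [0.502 × 0.322]
n = 0.337644 / 0.161644 ≈ 2.0888
So the test needs 2.0888 × 15 ≈ 31.33 items; rounding up, 32.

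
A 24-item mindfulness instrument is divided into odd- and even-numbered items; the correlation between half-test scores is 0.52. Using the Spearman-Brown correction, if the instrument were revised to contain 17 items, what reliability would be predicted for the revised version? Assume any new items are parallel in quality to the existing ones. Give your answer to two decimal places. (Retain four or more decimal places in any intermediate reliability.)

Full-test reliability from the split-half r: r_full = 2(0.52)/(1 + 0.52) = 0.6842
Length factor from 24 to 17 items: n = 17/24 = 0.7083
r_new = n·r_full / (1 + (n − 1)·r_full) = 0.4846 / 0.8004 ≈ 0.6054

0.61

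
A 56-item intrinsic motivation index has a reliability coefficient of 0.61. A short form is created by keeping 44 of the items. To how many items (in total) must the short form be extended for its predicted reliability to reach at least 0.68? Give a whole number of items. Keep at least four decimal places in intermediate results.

77

Short-form reliability: n = 44/56 = 0.7857; r_44 = n·r/(1+(n−1)r) ≈ 0.5514
Length factor from the short form to reach 0.68: n' = 0.68(1 − 0.5514) / [0.5514(1 − 0.68)] ≈ 1.7288
Items = 1.7288 × 44 ≈ 76.07 → 77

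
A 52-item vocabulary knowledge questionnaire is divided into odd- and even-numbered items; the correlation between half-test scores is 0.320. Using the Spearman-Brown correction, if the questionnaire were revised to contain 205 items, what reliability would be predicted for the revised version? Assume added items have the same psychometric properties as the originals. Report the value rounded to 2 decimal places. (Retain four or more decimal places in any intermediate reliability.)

0.79

Spearman-Brown correction (n = 2): r_full = 2·0.320/(1 + 0.320) = 0.4848
Then adjust to 205 items: n = 205/52 = 3.9423
r_new = n·r_full / (1 + (n − 1)·r_full) = 1.9112 / 2.4264 ≈ 0.7877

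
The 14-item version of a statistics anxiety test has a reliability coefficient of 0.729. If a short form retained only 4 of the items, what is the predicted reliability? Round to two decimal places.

0.43

Length ratio n = 4/14 = 0.2857
r_new = (0.2857 × 0.729) / (1 + (0.2857 − 1) × 0.729)
r_new = 0.2083 / 0.4793 ≈ 0.4346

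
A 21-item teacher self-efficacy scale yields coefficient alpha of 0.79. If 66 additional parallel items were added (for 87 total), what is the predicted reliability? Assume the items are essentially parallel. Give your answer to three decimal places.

0.940

Length ratio n = 87/21 = 4.1429
Apply the Spearman-Brown prophecy formula, r' = nr / [1 + (n − 1)r]:
r_new = 4.1429·0.79 / [1 + (4.1429 − 1)·0.79]
r_new = 3.2729 / 3.4829 ≈ 0.9397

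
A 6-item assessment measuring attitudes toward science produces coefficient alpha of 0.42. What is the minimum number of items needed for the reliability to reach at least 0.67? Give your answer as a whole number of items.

n = 0.67 × (1 − 0.42) / [ 0.42 × (1 − 0.67) ]
n = 0.3886 / 0.1386 ≈ 2.8038
Items needed = n × 6 = 2.8038 × 6 ≈ 16.82 → round up to 17

17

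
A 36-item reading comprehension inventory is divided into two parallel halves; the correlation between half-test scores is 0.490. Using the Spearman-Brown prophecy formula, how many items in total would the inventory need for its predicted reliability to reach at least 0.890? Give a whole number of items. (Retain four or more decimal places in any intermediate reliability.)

r_full = 2(0.490)/(1 + 0.490) = 0.6577
n = r_tgt(1 − r_full) / [r_full(1 − r_tgt)] = 0.890 × 0.3423 / (0.6577 × 0.110) ≈ 4.2109
Required items = 4.2109 × 36 = 151.59, so 152 items.

152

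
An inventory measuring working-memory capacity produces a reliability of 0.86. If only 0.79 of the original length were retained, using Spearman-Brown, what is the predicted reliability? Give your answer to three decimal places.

0.829

r_new = 0.79·0.86 / [1 + (0.79 − 1)·0.86]
r_new = 0.6794 / 0.8194 ≈ 0.8291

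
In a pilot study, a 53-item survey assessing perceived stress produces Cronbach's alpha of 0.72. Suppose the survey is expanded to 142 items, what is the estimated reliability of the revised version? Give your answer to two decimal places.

0.87

n = 142/53 = 2.6792
r_new = 2.6792·0.72 / [1 + (2.6792 − 1)·0.72]
     = 1.9290 / 2.2090 = 0.8732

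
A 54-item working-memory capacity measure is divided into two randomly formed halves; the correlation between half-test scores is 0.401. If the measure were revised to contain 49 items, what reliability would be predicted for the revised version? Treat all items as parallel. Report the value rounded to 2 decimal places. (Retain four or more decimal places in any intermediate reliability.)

0.55

Full-test reliability from the split-half r: r_full = 2(0.401)/(1 + 0.401) = 0.5724
Length factor from 54 to 49 items: n = 49/54 = 0.9074
r_new = n·r_full / (1 + (n − 1)·r_full) = 0.5194 / 0.9470 ≈ 0.5485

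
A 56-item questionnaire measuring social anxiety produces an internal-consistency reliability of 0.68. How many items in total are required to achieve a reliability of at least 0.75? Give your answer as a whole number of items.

80

Invert Spearman-Brown to solve for n:
n = r_target (1 − r_old) / [ r_old (1 − r_target) ]
n = 0.75(1 − 0.68) / [0.68(1 − 0.75)]
  = 0.2400 / 0.1700 = 1.4118
Items needed = n × 56 = 1.4118 × 56 ≈ 79.06 → round up to 80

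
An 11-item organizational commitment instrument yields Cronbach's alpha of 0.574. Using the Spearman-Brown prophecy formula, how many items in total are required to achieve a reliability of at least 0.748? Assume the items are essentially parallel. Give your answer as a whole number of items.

Rearranging the Spearman-Brown formula for n,
n = r*(1 − r) / [ r (1 − r*) ]
n = 0.748 × (1 − 0.574) / [ 0.574 × (1 − 0.748) ]
n = 0.318648 / 0.144648 ≈ 2.2029
So the test needs 2.2029 × 11 ≈ 24.23 items; rounding up, 25.

25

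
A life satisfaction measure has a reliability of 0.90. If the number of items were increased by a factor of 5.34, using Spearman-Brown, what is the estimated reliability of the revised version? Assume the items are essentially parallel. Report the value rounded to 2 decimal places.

r_new = (5.34 × 0.90) / (1 + (5.34 − 1) × 0.90)
     = 4.8060 / 4.9060 = 0.9796

0.98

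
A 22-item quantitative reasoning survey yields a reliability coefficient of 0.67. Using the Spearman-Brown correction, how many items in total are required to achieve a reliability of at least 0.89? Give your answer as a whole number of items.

88

Rearranging the Spearman-Brown formula for n,
n = r_target (1 − r_old) / [ r_old (1 − r_target) ]
n = 0.89 × (1 − 0.67) / [ 0.67 × (1 − 0.89) ]
  = 0.2937 / 0.0737 = 3.9851
Items needed = n × 22 = 3.9851 × 22 ≈ 87.67 → round up to 88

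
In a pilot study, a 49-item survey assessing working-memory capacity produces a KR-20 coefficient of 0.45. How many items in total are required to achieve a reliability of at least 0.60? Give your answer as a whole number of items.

Rearranging the Spearman-Brown formula for n,
n = r*(1 − r) / [ r (1 − r*) ]
n = 0.60 × (1 − 0.45) / [ 0.45 × (1 − 0.60) ]
  = 0.3300 / 0.1800 = 1.8333
So the test needs 1.8333 × 49 ≈ 89.83 items; rounding up, 90.

90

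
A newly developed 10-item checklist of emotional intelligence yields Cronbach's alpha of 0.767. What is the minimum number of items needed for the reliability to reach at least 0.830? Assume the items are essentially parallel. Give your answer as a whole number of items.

Spearman-Brown solved for the length factor n:
n = r_target (1 − r_old) / [ r_old (1 − r_target) ]
n = 0.830 × (1 − 0.767) / [ 0.767 × (1 − 0.830) ]
n = 0.193390 / 0.130390 ≈ 1.4832
Items needed = n × 10 = 1.4832 × 10 ≈ 14.83 → round up to 15

15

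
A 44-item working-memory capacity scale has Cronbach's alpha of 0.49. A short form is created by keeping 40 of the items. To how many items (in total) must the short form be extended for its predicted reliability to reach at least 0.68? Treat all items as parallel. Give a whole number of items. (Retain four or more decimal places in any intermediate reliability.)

First, r for the 40-item form: n = 40/44 = 0.9091, so r_40 = 0.9091·0.49/(1 + (0.9091 − 1)·0.49) = 0.4662
Then solve for n' with r_old = 0.4662, r_target = 0.68: n' = 0.68(1 − 0.4662)/[0.4662(1 − 0.68)] = 2.4331
Total items = 2.4331 × 40 = 97.32, rounded up to 98.

98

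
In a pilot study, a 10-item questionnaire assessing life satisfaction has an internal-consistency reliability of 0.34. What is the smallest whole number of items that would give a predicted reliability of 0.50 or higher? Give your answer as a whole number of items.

20

Rearranging the Spearman-Brown formula for n,
n = r*(1 − r) / [ r (1 − r*) ]
n = 0.50 × (1 − 0.34) / [ 0.34 × (1 − 0.50) ]
n = 0.3300 / 0.1700 ≈ 1.9412
Items needed = n × 10 = 1.9412 × 10 ≈ 19.41 → round up to 20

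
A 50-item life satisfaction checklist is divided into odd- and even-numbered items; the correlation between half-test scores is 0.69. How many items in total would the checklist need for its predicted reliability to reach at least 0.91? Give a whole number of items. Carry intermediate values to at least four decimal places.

Corrected full-test reliability: r_full = 2 × 0.69 / (1 + 0.69) ≈ 0.8166
Solve Spearman-Brown for n: n = 0.91(1 − 0.8166) / [0.8166(1 − 0.91)] = 2.2709
Required items = 2.2709 × 50 = 113.55, so 114 items.

114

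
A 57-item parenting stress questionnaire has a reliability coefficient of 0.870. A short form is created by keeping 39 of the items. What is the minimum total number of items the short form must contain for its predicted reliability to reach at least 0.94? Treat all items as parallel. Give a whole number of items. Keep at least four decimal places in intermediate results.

Short-form reliability: n = 39/57 = 0.6842; r_39 = n·r/(1+(n−1)r) ≈ 0.8208
Then solve for n' with r_old = 0.8208, r_target = 0.94: n' = 0.94(1 − 0.8208)/[0.8208(1 − 0.94)] = 3.4204
Items = 3.4204 × 39 ≈ 133.40 → 134

134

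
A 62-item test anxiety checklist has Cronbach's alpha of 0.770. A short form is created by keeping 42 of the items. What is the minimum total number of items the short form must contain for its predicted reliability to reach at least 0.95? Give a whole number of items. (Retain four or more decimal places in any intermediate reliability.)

Short-form reliability: n = 42/62 = 0.6774; r_42 = n·r/(1+(n−1)r) ≈ 0.6940
Length factor from the short form to reach 0.95: n' = 0.95(1 − 0.6940) / [0.6940(1 − 0.95)] ≈ 8.3775
Items = 8.3775 × 42 ≈ 351.85 → 352

352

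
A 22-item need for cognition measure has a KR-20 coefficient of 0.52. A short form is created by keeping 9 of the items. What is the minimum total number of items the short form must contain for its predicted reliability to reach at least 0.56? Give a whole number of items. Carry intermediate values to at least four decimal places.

26

Short-form reliability: n = 9/22 = 0.4091; r_9 = n·r/(1+(n−1)r) ≈ 0.3071
Length factor from the short form to reach 0.56: n' = 0.56(1 − 0.3071) / [0.3071(1 − 0.56)] ≈ 2.8716
Total items = 2.8716 × 9 = 25.84, rounded up to 26.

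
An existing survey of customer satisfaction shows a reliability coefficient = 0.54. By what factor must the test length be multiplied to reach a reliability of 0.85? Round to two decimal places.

n = 0.85 × (1 − 0.54) / [ 0.54 × (1 − 0.85) ]
n = 0.3910 / 0.0810 ≈ 4.8272

4.83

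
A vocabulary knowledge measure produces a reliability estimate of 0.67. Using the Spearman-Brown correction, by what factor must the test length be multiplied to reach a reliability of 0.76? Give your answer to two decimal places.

1.56

Spearman-Brown solved for the length factor n:
n = r*(1 − r) / [ r (1 − r*) ]
n = 0.76(1 − 0.67) / [0.67(1 − 0.76)]
  = 0.2508 / 0.1608 = 1.5597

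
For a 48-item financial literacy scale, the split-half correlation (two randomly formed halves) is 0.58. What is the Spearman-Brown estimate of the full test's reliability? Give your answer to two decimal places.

Apply the Spearman-Brown correction with n = 2:
r_full = 2r_hh / (1 + r_hh) = 2 × 0.58 / (1 + 0.58)
       = 1.1600 / 1.5800 = 0.7342

0.73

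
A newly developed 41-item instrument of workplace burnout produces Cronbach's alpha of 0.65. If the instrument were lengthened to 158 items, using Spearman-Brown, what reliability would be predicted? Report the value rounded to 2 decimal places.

The new length is 158/41 = 3.8537 times the old.
Apply the Spearman-Brown prophecy formula, r' = nr / [1 + (n − 1)r]:
r_new = (3.8537 × 0.65) / (1 + (3.8537 − 1) × 0.65)
     = 2.5049 / 2.8549 = 0.8774

0.88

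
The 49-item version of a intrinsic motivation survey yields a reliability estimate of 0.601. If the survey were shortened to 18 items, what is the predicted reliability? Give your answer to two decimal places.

0.36

The new length is 18/49 = 0.3673 times the old.
r_new = 0.3673·0.601 / [1 + (0.3673 − 1)·0.601]
r_new = 0.2207 / 0.6197 ≈ 0.3561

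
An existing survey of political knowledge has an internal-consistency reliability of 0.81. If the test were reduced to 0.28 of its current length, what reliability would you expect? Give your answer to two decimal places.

0.54

By Spearman-Brown, r_new = n r / (1 + (n − 1) r).
r_new = (0.28 × 0.81) / (1 + (0.28 − 1) × 0.81)
r_new = 0.2268 / 0.4168 ≈ 0.5441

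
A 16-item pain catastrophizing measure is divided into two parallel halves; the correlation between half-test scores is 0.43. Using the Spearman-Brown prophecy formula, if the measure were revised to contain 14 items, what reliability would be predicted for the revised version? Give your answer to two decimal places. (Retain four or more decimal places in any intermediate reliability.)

Spearman-Brown correction (n = 2): r_full = 2·0.43/(1 + 0.43) = 0.6014
Length factor from 16 to 14 items: n = 14/16 = 0.8750
r_new = n·r_full / (1 + (n − 1)·r_full) = 0.5262 / 0.9248 ≈ 0.5690

0.57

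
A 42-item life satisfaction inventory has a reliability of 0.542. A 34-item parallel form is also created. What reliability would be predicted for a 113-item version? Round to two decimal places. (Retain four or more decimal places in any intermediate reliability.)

Only the ratio of lengths matters: n = 113/42 = 2.6905
r_{113} = n·r / (1 + (n − 1)·r) = 1.4583 / 1.9163 ≈ 0.7610

0.76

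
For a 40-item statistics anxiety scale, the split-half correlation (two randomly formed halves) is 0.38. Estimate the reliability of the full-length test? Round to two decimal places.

0.55

Apply the Spearman-Brown correction with n = 2:
r_full = 2(0.38) / (1 + 0.38)
r_full = 0.7600 / 1.3800 ≈ 0.5507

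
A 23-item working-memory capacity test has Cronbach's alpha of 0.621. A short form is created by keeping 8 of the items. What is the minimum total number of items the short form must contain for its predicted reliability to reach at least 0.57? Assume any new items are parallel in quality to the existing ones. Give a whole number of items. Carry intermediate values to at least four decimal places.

First, r for the 8-item form: n = 8/23 = 0.3478, so r_8 = 0.3478·0.621/(1 + (0.3478 − 1)·0.621) = 0.3630
Length factor from the short form to reach 0.57: n' = 0.57(1 − 0.3630) / [0.3630(1 − 0.57)] ≈ 2.3262
Total items = 2.3262 × 8 = 18.61, rounded up to 19.

19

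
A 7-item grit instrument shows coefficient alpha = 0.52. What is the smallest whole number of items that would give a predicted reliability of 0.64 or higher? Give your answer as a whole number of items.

12

n = [0.64 × 0.48] / [0.52 × 0.36]
  = 0.3072 / 0.1872 = 1.6410
So the test needs 1.6410 × 7 ≈ 11.49 items; rounding up, 12.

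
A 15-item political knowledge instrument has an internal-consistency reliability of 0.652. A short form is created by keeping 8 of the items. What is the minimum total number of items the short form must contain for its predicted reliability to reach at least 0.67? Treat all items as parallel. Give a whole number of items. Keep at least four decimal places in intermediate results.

Short-form reliability: n = 8/15 = 0.5333; r_8 = n·r/(1+(n−1)r) ≈ 0.4998
Then solve for n' with r_old = 0.4998, r_target = 0.67: n' = 0.67(1 − 0.4998)/[0.4998(1 − 0.67)] = 2.0319
Total items = 2.0319 × 8 = 16.26, rounded up to 17.

17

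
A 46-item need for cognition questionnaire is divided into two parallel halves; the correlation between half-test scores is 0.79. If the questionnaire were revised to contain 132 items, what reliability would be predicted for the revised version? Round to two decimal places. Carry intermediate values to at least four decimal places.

0.96

Full-test reliability from the split-half r: r_full = 2(0.79)/(1 + 0.79) = 0.8827
Then adjust to 132 items: n = 132/46 = 2.8696
r_new = n·r_full / (1 + (n − 1)·r_full) = 2.5330 / 2.6503 ≈ 0.9557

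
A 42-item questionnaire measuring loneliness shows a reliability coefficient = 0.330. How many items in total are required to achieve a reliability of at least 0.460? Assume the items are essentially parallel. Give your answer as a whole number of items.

73

n = 0.460(1 − 0.330) / [0.330(1 − 0.460)]
n = 0.308200 / 0.178200 ≈ 1.7295
1.7295 × 42 = 72.64 → 73 items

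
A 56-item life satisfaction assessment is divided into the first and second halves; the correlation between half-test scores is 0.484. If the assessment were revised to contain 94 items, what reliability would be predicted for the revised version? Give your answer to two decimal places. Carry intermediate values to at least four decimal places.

0.76

First correct the split-half correlation to full-test reliability: r_full = 2 × 0.484 / (1 + 0.484) ≈ 0.6523
Then adjust to 94 items: n = 94/56 = 1.6786
r_new = n·r_full / (1 + (n − 1)·r_full) = 1.0950 / 1.4427 ≈ 0.7590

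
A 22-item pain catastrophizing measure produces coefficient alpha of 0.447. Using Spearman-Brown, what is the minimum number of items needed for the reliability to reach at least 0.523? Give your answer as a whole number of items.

Spearman-Brown solved for the length factor n:
n = r_target (1 − r_old) / [ r_old (1 − r_target) ]
n = [0.523 × 0.553] / [0.447 × 0.477]
n = 0.289219 / 0.213219 ≈ 1.3564
1.3564 × 22 = 29.84 → 30 items

30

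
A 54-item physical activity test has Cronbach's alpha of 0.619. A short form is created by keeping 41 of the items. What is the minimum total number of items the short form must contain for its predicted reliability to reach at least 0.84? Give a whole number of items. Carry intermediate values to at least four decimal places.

175

First, r for the 41-item form: n = 41/54 = 0.7593, so r_41 = 0.7593·0.619/(1 + (0.7593 − 1)·0.619) = 0.5523
Length factor from the short form to reach 0.84: n' = 0.84(1 − 0.5523) / [0.5523(1 − 0.84)] ≈ 4.2557
Items = 4.2557 × 41 ≈ 174.48 → 175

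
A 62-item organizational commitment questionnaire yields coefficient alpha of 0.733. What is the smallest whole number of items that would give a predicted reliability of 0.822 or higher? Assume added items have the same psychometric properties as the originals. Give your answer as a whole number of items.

105

Invert Spearman-Brown to solve for n:
n = r_target (1 − r_old) / [ r_old (1 − r_target) ]
n = [0.822 × 0.267] / [0.733 × 0.178]
n = 0.219474 / 0.130474 ≈ 1.6821
1.6821 × 62 = 104.29 → 105 items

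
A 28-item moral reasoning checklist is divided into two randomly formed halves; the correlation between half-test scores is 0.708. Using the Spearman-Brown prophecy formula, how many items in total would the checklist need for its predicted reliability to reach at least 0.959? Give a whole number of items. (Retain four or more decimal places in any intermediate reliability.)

136

r_full = 2(0.708)/(1 + 0.708) = 0.8290
Solve Spearman-Brown for n: n = 0.959(1 − 0.8290) / [0.8290(1 − 0.959)] = 4.8248
Required items = 4.8248 × 28 = 135.09, so 136 items.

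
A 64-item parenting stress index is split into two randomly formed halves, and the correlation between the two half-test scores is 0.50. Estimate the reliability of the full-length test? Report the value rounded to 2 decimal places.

0.67

The full test is twice the length of either half (n = 2).
r_full = 2r_hh / (1 + r_hh) = 2 × 0.50 / (1 + 0.50)
       = 1.0000 / 1.5000 = 0.6667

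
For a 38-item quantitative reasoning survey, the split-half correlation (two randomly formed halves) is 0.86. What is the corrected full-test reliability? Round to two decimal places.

Apply the Spearman-Brown correction with n = 2:
r_full = 2r_hh / (1 + r_hh) = 2 × 0.86 / (1 + 0.86)
r_full = 1.7200 / 1.8600 ≈ 0.9247

0.92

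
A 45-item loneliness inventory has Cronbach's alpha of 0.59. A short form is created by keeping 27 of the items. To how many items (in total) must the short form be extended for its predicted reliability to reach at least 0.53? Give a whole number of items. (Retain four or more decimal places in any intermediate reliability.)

First, r for the 27-item form: n = 27/45 = 0.6000, so r_27 = 0.6000·0.59/(1 + (0.6000 − 1)·0.59) = 0.4634
Then solve for n' with r_old = 0.4634, r_target = 0.53: n' = 0.53(1 − 0.4634)/[0.4634(1 − 0.53)] = 1.3058
Items = 1.3058 × 27 ≈ 35.26 → 36

36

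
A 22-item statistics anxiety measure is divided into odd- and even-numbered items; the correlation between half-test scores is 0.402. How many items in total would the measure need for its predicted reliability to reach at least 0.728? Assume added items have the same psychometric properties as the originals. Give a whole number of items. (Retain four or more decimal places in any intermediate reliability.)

44

r_full = 2(0.402)/(1 + 0.402) = 0.5735
Solve Spearman-Brown for n: n = 0.728(1 − 0.5735) / [0.5735(1 − 0.728)] = 1.9904
Items = 1.9904 × 22 ≈ 43.79 → 44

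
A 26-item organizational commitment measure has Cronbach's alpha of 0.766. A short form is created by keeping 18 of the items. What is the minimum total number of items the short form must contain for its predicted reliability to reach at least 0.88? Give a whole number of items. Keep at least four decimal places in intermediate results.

59

First, r for the 18-item form: n = 18/26 = 0.6923, so r_18 = 0.6923·0.766/(1 + (0.6923 − 1)·0.766) = 0.6938
Length factor from the short form to reach 0.88: n' = 0.88(1 − 0.6938) / [0.6938(1 − 0.88)] ≈ 3.2365
Total items = 3.2365 × 18 = 58.26, rounded up to 59.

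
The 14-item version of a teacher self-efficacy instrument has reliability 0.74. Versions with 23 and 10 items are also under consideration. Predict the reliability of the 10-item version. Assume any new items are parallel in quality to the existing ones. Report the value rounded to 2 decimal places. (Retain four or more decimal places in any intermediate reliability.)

0.67

Only the ratio of lengths matters: n = 10/14 = 0.7143
r_{10} = n·r / (1 + (n − 1)·r) = 0.5286 / 0.7886 ≈ 0.6703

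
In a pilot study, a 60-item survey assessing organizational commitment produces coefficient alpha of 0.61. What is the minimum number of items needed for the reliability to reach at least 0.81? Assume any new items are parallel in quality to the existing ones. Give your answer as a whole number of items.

n = 0.81 × (1 − 0.61) / [ 0.61 × (1 − 0.81) ]
  = 0.3159 / 0.1159 = 2.7256
Items needed = n × 60 = 2.7256 × 60 ≈ 163.54 → round up to 164

164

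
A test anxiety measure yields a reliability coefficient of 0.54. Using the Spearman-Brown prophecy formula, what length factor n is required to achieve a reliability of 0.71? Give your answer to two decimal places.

2.09

n = 0.71 × (1 − 0.54) / [ 0.54 × (1 − 0.71) ]
n = 0.3266 / 0.1566 ≈ 2.0856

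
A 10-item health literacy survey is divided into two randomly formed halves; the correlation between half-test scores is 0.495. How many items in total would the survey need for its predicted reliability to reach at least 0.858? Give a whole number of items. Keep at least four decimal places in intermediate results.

31

r_full = 2(0.495)/(1 + 0.495) = 0.6622
n = r_tgt(1 − r_full) / [r_full(1 − r_tgt)] = 0.858 × 0.3378 / (0.6622 × 0.142) ≈ 3.0823
Required items = 3.0823 × 10 = 30.82, so 31 items.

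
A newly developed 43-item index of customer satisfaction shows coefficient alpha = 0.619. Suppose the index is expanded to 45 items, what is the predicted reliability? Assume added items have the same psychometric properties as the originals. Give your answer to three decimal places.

The new length is 45/43 = 1.0465 times the old.
Spearman-Brown: r_new = n·r / (1 + (n − 1)·r)
r_new = 1.0465·0.619 / [1 + (1.0465 − 1)·0.619]
     = 0.6478 / 1.0288 = 0.6297

0.630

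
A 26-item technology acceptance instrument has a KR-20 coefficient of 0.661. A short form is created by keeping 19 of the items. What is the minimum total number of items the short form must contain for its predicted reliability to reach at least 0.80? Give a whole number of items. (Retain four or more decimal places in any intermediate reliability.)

First, r for the 19-item form: n = 19/26 = 0.7308, so r_19 = 0.7308·0.661/(1 + (0.7308 − 1)·0.661) = 0.5876
Then solve for n' with r_old = 0.5876, r_target = 0.80: n' = 0.80(1 − 0.5876)/[0.5876(1 − 0.80)] = 2.8074
Total items = 2.8074 × 19 = 53.34, rounded up to 54.

54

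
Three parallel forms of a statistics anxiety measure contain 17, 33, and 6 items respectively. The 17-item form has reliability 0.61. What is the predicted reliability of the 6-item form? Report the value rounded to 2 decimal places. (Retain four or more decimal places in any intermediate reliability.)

0.36

The 33-item form is not needed; work directly from the 17-item form with n = 6/17 = 0.3529.
r_{6} = n·r / (1 + (n − 1)·r) = 0.2153 / 0.6053 ≈ 0.3557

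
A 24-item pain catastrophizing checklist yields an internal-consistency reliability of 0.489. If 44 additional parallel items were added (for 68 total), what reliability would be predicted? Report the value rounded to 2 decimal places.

The new length is 68/24 = 2.8333 times the old.
r_new = (2.8333 × 0.489) / (1 + (2.8333 − 1) × 0.489)
r_new = 1.3855 / 1.8965 ≈ 0.7306

0.73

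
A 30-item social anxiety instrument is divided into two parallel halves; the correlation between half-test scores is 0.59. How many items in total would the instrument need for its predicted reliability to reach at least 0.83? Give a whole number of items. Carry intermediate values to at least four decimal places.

r_full = 2(0.59)/(1 + 0.59) = 0.7421
n = r_tgt(1 − r_full) / [r_full(1 − r_tgt)] = 0.83 × 0.2579 / (0.7421 × 0.17) ≈ 1.6968
Items = 1.6968 × 30 ≈ 50.90 → 51

51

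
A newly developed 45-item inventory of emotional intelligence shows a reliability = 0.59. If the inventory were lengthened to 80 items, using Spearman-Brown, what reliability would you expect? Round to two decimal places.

Length ratio n = 80/45 = 1.7778
Apply the Spearman-Brown prophecy formula, r' = nr / [1 + (n − 1)r]:
r_new = 1.7778·0.59 / [1 + (1.7778 − 1)·0.59]
r_new = 1.0489 / 1.4589 ≈ 0.7190

0.72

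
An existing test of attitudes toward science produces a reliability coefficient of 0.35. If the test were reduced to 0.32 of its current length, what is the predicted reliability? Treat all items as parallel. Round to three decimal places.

Spearman-Brown: r_new = n·r / (1 + (n − 1)·r)
r_new = 0.32·0.35 / [1 + (0.32 − 1)·0.35]
     = 0.1120 / 0.7620 = 0.1470

0.147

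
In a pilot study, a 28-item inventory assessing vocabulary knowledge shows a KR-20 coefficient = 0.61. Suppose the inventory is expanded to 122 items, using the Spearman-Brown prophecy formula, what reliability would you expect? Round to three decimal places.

Length ratio n = 122/28 = 4.3571
Apply the Spearman-Brown prophecy formula, r' = nr / [1 + (n − 1)r]:
r_new = (4.3571 × 0.61) / (1 + (4.3571 − 1) × 0.61)
r_new = 2.6578 / 3.0478 ≈ 0.8720

0.872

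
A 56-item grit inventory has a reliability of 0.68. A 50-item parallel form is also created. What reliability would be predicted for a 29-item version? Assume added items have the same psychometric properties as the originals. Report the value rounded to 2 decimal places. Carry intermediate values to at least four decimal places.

0.52

Only the ratio of lengths matters: n = 29/56 = 0.5179
r_{29} = n·r / (1 + (n − 1)·r) = 0.3522 / 0.6722 ≈ 0.5240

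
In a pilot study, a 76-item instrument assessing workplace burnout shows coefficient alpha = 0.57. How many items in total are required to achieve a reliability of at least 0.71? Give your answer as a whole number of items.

n = [0.71 × 0.43] / [0.57 × 0.29]
n = 0.3053 / 0.1653 ≈ 1.8469
Items needed = n × 76 = 1.8469 × 76 ≈ 140.36 → round up to 141

141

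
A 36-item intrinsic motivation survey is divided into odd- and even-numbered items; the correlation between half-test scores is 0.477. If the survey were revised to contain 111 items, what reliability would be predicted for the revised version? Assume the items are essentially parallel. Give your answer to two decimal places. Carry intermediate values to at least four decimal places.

0.85

Full-test reliability from the split-half r: r_full = 2(0.477)/(1 + 0.477) = 0.6459
Length factor from 36 to 111 items: n = 111/36 = 3.0833
r_new = n·r_full / (1 + (n − 1)·r_full) = 1.9915 / 2.3456 ≈ 0.8490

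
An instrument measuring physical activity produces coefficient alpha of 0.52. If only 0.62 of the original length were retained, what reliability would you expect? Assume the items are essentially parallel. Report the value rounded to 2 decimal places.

Spearman-Brown: r_new = n·r / (1 + (n − 1)·r)
r_new = (0.62 × 0.52) / (1 + (0.62 − 1) × 0.52)
     = 0.3224 / 0.8024 = 0.4018

0.40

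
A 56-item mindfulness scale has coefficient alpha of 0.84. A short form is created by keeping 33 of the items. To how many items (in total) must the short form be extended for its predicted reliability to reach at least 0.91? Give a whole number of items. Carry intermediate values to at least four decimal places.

Short-form reliability: n = 33/56 = 0.5893; r_33 = n·r/(1+(n−1)r) ≈ 0.7557
Then solve for n' with r_old = 0.7557, r_target = 0.91: n' = 0.91(1 − 0.7557)/[0.7557(1 − 0.91)] = 3.2687
Total items = 3.2687 × 33 = 107.87, rounded up to 108.

108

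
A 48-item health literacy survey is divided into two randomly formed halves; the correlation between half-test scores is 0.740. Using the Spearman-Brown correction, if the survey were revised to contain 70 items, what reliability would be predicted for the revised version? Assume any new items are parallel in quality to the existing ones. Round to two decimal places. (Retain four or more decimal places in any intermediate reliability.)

0.89

Full-test reliability from the split-half r: r_full = 2(0.740)/(1 + 0.740) = 0.8506
Length factor from 48 to 70 items: n = 70/48 = 1.4583
r_new = n·r_full / (1 + (n − 1)·r_full) = 1.2404 / 1.3898 ≈ 0.8925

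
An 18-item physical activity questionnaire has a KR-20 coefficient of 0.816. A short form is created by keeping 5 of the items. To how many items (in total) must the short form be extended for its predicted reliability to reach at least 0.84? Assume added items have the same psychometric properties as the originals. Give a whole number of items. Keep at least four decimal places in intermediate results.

Short-form reliability: n = 5/18 = 0.2778; r_5 = n·r/(1+(n−1)r) ≈ 0.5520
Length factor from the short form to reach 0.84: n' = 0.84(1 − 0.5520) / [0.5520(1 − 0.84)] ≈ 4.2609
Items = 4.2609 × 5 ≈ 21.30 → 22

22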